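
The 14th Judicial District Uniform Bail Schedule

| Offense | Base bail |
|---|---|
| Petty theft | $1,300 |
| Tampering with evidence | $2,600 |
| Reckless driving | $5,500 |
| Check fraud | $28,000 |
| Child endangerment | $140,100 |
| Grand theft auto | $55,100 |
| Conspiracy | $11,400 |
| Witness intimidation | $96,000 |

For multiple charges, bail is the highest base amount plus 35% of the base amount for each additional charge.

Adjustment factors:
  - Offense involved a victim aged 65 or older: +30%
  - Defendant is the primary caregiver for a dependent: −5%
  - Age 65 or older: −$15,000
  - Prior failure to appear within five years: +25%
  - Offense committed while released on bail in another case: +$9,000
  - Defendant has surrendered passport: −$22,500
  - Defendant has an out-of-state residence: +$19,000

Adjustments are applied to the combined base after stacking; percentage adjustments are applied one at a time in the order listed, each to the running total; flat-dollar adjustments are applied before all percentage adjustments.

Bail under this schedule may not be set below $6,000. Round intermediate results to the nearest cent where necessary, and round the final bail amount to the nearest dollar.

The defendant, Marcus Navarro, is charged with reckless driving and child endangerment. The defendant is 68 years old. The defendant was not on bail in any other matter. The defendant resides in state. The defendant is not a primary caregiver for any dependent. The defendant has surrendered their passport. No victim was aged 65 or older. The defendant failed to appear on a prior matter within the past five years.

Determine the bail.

$130,656

Base amounts from the schedule: reckless driving $5,500; child endangerment $140,100.
Stacking rule: highest base plus 35% of each additional charge. Highest is child endangerment at $140,100. Additional: $5,500 × 35% = $1,925. Combined base = $140,100 + $1,925 = $142,025.
Age 65 or older (−$15,000 flat): $142,025 − $15,000 = $127,025.
Defendant has surrendered passport (−$22,500 flat): $127,025 − $22,500 = $104,525.
Prior failure to appear within five years (+25%): $104,525 × 1.25 = $130,656.25.
$130,656.25 is at or above the $6,000 minimum.
Rounded to the nearest dollar: $130,656.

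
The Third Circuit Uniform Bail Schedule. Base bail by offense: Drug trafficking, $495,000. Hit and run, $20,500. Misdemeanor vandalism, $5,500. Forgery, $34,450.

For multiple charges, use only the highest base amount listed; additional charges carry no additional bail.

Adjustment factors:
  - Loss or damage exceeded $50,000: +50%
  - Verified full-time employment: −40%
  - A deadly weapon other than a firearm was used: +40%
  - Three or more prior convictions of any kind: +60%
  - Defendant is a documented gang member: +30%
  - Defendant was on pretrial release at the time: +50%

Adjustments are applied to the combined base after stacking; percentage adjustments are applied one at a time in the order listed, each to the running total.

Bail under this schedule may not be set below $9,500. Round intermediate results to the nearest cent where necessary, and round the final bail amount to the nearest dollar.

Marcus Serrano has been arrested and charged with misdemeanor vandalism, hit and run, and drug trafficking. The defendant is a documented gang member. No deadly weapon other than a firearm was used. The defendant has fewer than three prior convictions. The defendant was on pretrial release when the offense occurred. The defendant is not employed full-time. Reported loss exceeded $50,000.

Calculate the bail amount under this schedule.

Base amounts from the schedule: misdemeanor vandalism $5,500; hit and run $20,500; drug trafficking $495,000.
Stacking rule: use the highest base only. Highest is drug trafficking at $495,000. Combined base = $495,000.
Loss or damage exceeded $50,000 (+50%): $495,000 × 1.5 = $742,500.
Defendant is a documented gang member (+30%): $742,500 × 1.3 = $965,250.
Defendant was on pretrial release at the time (+50%): $965,250 × 1.5 = $1,447,875.
$1,447,875 is at or above the $9,500 minimum.

$1,447,875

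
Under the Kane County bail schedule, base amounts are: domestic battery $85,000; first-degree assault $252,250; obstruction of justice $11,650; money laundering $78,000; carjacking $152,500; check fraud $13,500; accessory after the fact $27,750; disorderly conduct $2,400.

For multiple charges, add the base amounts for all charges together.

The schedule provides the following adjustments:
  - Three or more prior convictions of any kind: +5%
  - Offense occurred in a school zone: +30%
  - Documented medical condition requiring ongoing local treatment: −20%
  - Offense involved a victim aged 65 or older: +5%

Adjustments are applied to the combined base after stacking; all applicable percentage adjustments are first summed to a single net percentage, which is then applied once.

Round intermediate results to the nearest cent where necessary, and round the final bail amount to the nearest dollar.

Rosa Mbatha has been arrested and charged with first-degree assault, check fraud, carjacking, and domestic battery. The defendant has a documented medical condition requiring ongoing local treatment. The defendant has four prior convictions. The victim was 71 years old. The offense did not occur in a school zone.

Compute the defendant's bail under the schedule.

$452,925

Base amounts from the schedule: first-degree assault $252,250; check fraud $13,500; carjacking $152,500; domestic battery $85,000.
Stacking rule: sum of all bases. $252,250 + $13,500 + $152,500 + $85,000 = $503,250.
Net percentage adjustment: +5% −20% +5% = −10%. $503,250 × 0.9 = $452,925.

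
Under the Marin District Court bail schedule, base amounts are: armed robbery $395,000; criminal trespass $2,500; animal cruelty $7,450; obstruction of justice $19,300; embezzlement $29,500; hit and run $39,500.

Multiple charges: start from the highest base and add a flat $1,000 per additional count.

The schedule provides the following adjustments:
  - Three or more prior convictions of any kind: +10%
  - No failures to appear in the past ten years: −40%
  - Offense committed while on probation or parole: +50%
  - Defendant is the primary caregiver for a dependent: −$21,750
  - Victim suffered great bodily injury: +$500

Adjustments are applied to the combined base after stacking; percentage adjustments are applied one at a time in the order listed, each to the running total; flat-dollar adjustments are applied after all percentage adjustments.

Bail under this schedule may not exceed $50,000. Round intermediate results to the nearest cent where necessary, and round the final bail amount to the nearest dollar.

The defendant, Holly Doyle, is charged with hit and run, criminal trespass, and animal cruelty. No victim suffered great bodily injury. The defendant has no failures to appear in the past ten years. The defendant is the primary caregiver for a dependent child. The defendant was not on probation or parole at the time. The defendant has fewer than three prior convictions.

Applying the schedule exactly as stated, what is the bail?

Base amounts from the schedule: hit and run $39,500; criminal trespass $2,500; animal cruelty $7,450.
Stacking rule: highest base plus $1,000 per additional charge. Highest is hit and run at $39,500; 2 additional charges → +$2,000. Combined base = $41,500.
No failures to appear in the past ten years (−40%): $41,500 × 0.6 = $24,900.
Defendant is the primary caregiver for a dependent (−$21,750 flat): $24,900 − $21,750 = $3,150.
$3,150 is within the $50,000 maximum.

$3,150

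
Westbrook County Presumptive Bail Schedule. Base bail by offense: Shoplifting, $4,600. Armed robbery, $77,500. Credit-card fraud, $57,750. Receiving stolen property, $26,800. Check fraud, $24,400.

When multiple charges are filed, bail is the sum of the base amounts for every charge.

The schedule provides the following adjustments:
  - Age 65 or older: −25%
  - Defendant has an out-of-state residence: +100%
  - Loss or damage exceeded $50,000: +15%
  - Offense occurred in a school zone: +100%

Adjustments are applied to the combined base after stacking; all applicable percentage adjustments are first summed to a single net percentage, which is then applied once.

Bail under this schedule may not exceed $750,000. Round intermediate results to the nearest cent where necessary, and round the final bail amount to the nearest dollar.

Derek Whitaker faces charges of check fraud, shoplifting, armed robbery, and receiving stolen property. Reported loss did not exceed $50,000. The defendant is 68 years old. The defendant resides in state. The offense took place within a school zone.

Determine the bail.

$233,275

Base amounts from the schedule: check fraud $24,400; shoplifting $4,600; armed robbery $77,500; receiving stolen property $26,800.
Stacking rule: sum of all bases. $24,400 + $4,600 + $77,500 + $26,800 = $133,300.
Net percentage adjustment: −25% +100% = +75%. $133,300 × 1.75 = $233,275.
$233,275 is within the $750,000 maximum.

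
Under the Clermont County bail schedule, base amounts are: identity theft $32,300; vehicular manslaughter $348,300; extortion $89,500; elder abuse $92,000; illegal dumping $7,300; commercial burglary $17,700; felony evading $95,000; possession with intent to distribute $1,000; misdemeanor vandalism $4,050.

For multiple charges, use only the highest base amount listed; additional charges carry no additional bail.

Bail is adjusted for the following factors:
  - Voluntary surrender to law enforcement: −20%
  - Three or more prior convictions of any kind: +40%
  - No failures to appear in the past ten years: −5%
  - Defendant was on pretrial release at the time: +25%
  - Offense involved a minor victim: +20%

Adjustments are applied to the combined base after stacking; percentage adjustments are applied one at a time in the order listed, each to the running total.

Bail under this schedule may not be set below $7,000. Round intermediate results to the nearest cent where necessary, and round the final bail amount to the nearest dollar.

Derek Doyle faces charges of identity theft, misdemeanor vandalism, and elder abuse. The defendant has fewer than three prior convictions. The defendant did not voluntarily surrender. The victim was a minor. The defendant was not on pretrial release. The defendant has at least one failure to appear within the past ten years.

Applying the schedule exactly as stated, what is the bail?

$110,400

Base amounts from the schedule: identity theft $32,300; misdemeanor vandalism $4,050; elder abuse $92,000.
Stacking rule: use the highest base only. Highest is elder abuse at $92,000. Combined base = $92,000.
Offense involved a minor victim (+20%): $92,000 × 1.2 = $110,400.
$110,400 is at or above the $7,000 minimum.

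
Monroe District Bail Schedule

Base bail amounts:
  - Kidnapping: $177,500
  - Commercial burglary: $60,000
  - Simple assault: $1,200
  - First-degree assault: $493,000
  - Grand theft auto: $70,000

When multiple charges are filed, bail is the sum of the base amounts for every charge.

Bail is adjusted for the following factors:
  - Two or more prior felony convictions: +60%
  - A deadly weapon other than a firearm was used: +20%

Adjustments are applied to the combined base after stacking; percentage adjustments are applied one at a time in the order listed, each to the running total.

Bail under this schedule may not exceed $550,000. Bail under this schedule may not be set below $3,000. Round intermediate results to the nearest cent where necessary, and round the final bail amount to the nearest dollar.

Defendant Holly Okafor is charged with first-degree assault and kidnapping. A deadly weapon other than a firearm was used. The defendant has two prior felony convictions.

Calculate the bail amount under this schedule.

$550,000

Base amounts from the schedule: first-degree assault $493,000; kidnapping $177,500.
Stacking rule: sum of all bases. $493,000 + $177,500 = $670,500.
Two or more prior felony convictions (+60%): $670,500 × 1.6 = $1,072,800.
A deadly weapon other than a firearm was used (+20%): $1,072,800 × 1.2 = $1,287,360.
Result $1,287,360 exceeds the maximum of $550,000; bail is capped at $550,000.
$550,000 is at or above the $3,000 minimum.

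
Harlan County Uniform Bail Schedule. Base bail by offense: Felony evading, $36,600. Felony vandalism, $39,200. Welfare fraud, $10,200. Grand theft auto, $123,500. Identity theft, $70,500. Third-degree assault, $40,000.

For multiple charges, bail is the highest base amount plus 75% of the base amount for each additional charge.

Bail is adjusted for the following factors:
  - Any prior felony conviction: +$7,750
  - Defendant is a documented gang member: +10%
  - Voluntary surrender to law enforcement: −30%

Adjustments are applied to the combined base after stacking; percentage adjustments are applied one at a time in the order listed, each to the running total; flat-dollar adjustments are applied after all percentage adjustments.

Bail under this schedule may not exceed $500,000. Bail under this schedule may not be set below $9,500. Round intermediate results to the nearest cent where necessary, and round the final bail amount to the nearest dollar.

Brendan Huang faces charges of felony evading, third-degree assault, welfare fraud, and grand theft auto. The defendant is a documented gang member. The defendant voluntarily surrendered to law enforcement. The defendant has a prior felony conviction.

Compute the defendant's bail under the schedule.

$152,972

Base amounts from the schedule: felony evading $36,600; third-degree assault $40,000; welfare fraud $10,200; grand theft auto $123,500.
Stacking rule: highest base plus 75% of each additional charge. Highest is grand theft auto at $123,500. Additional: $36,600 × 75% = $27,450; $40,000 × 75% = $30,000; $10,200 × 75% = $7,650. Combined base = $123,500 + $65,100 = $188,600.
Defendant is a documented gang member (+10%): $188,600 × 1.1 = $207,460.
Voluntary surrender to law enforcement (−30%): $207,460 × 0.7 = $145,222.
Any prior felony conviction (+$7,750 flat): $145,222 + $7,750 = $152,972.
$152,972 is within the $500,000 maximum.
$152,972 is at or above the $9,500 minimum.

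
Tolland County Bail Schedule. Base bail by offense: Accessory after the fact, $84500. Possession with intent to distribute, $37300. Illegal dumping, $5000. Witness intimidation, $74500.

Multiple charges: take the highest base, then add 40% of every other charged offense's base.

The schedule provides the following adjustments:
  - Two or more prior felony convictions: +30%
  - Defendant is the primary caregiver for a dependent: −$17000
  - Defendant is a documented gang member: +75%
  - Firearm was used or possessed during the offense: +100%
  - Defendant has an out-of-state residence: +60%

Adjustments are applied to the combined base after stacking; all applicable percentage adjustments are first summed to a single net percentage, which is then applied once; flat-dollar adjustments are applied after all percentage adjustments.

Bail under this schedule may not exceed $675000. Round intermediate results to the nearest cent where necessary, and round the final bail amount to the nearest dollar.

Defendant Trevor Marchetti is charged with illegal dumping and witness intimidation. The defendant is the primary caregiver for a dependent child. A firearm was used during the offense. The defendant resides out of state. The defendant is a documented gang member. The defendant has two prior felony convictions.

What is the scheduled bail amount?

Base amounts from the schedule: illegal dumping $5000; witness intimidation $74500.
Stacking rule: highest base plus 40% of each additional charge. Highest is witness intimidation at $74500. Additional: $5000 × 40% = $2000. Combined base = $74500 + $2000 = $76500.
Net percentage adjustment: +30% +75% +100% +60% = +265%. $76500 × 3.65 = $279225.
Defendant is the primary caregiver for a dependent (−$17000 flat): $279225 − $17000 = $262225.
$262225 is within the $675000 maximum.

$262225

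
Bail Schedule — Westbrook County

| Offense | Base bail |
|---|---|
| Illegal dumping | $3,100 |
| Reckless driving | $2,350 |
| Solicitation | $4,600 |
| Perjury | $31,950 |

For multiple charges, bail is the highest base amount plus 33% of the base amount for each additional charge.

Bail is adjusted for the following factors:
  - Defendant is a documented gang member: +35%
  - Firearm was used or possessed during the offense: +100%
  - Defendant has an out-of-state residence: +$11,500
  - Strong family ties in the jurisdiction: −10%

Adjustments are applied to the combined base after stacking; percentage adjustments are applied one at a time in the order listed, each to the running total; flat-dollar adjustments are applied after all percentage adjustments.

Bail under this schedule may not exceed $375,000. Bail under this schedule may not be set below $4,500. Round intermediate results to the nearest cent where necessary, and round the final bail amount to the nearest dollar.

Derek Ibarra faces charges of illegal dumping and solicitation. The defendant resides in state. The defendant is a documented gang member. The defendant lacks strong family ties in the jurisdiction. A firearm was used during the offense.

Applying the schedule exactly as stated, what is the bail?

$15,182

Base amounts from the schedule: illegal dumping $3,100; solicitation $4,600.
Stacking rule: highest base plus 33% of each additional charge. Highest is solicitation at $4,600. Additional: $3,100 × 33% = $1,023. Combined base = $4,600 + $1,023 = $5,623.
Defendant is a documented gang member (+35%): $5,623 × 1.35 = $7,591.05.
Firearm was used or possessed during the offense (+100%): $7,591.05 × 2 = $15,182.10.
$15,182.10 is within the $375,000 maximum.
$15,182.10 is at or above the $4,500 minimum.
Rounded to the nearest dollar: $15,182.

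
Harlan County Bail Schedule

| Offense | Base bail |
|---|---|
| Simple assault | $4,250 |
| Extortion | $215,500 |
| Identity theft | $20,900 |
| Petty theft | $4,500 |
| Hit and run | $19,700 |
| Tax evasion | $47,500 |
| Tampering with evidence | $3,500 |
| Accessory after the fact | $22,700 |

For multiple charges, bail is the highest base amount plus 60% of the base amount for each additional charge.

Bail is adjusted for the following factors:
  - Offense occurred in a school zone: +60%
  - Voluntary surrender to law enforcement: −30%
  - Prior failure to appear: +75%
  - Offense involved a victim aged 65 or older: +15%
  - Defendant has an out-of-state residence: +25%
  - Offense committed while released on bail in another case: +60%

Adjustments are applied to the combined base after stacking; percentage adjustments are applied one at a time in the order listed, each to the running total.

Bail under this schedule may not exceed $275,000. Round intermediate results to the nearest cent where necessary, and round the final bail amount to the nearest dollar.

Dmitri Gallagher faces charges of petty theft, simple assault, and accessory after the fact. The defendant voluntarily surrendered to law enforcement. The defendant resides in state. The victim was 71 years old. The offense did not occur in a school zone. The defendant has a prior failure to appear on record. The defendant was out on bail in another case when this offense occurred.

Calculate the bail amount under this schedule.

Base amounts from the schedule: petty theft $4,500; simple assault $4,250; accessory after the fact $22,700.
Stacking rule: highest base plus 60% of each additional charge. Highest is accessory after the fact at $22,700. Additional: $4,500 × 60% = $2,700; $4,250 × 60% = $2,550. Combined base = $22,700 + $5,250 = $27,950.
Voluntary surrender to law enforcement (−30%): $27,950 × 0.7 = $19,565.
Prior failure to appear (+75%): $19,565 × 1.75 = $34,238.75.
Offense involved a victim aged 65 or older (+15%): $34,238.75 × 1.15 = $39,374.56.
Offense committed while released on bail in another case (+60%): $39,374.56 × 1.6 = $62,999.30.
$62,999.30 is within the $275,000 maximum.
Rounded to the nearest dollar: $62,999.

$62,999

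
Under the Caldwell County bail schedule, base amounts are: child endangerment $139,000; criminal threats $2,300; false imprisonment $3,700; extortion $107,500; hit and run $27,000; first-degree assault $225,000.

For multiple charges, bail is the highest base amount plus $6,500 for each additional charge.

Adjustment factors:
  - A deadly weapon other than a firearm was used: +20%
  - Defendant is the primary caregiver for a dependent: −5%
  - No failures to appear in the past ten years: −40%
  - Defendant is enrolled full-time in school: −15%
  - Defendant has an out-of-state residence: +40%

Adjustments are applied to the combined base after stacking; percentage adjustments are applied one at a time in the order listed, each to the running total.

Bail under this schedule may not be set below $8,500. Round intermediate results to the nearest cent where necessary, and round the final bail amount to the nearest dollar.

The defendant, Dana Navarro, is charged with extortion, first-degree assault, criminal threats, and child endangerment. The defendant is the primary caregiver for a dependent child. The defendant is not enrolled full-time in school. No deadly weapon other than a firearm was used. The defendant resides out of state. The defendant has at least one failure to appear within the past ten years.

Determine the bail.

Base amounts from the schedule: extortion $107,500; first-degree assault $225,000; criminal threats $2,300; child endangerment $139,000.
Stacking rule: highest base plus $6,500 per additional charge. Highest is first-degree assault at $225,000; 3 additional charges → +$19,500. Combined base = $244,500.
Defendant is the primary caregiver for a dependent (−5%): $244,500 × 0.95 = $232,275.
Defendant has an out-of-state residence (+40%): $232,275 × 1.4 = $325,185.
$325,185 is at or above the $8,500 minimum.

$325,185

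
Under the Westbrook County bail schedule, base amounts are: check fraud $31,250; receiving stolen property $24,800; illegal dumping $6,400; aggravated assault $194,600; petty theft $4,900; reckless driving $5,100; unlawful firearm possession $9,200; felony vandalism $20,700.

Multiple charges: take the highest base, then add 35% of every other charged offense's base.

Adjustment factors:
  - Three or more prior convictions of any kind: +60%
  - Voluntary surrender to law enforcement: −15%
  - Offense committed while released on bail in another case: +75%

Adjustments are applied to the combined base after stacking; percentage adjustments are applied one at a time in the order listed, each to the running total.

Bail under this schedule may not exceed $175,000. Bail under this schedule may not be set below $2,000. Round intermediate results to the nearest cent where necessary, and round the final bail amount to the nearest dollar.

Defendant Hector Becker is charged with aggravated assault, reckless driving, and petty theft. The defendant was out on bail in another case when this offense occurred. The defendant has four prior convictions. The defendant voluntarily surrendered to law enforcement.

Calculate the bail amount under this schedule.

$175,000

Base amounts from the schedule: aggravated assault $194,600; reckless driving $5,100; petty theft $4,900.
Stacking rule: highest base plus 35% of each additional charge. Highest is aggravated assault at $194,600. Additional: $5,100 × 35% = $1,785; $4,900 × 35% = $1,715. Combined base = $194,600 + $3,500 = $198,100.
Three or more prior convictions of any kind (+60%): $198,100 × 1.6 = $316,960.
Voluntary surrender to law enforcement (−15%): $316,960 × 0.85 = $269,416.
Offense committed while released on bail in another case (+75%): $269,416 × 1.75 = $471,478.
Result $471,478 exceeds the maximum of $175,000; bail is capped at $175,000.
$175,000 is at or above the $2,000 minimum.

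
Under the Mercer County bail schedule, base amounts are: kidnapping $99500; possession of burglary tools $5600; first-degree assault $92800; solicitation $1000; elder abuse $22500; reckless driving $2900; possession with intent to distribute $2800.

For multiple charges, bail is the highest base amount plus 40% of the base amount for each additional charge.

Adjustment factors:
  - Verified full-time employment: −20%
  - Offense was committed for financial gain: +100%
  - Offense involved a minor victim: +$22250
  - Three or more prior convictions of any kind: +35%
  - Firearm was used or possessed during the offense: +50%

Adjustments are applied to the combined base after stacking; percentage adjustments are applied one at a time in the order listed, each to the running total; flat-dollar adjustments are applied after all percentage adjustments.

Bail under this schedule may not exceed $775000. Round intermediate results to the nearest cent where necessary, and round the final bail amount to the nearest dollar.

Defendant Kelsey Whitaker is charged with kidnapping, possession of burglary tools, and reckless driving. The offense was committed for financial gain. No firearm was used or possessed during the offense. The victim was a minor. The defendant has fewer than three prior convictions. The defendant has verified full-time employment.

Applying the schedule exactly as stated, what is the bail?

$186890

Base amounts from the schedule: kidnapping $99500; possession of burglary tools $5600; reckless driving $2900.
Stacking rule: highest base plus 40% of each additional charge. Highest is kidnapping at $99500. Additional: $5600 × 40% = $2240; $2900 × 40% = $1160. Combined base = $99500 + $3400 = $102900.
Verified full-time employment (−20%): $102900 × 0.8 = $82320.
Offense was committed for financial gain (+100%): $82320 × 2 = $164640.
Offense involved a minor victim (+$22250 flat): $164640 + $22250 = $186890.
$186890 is within the $775000 maximum.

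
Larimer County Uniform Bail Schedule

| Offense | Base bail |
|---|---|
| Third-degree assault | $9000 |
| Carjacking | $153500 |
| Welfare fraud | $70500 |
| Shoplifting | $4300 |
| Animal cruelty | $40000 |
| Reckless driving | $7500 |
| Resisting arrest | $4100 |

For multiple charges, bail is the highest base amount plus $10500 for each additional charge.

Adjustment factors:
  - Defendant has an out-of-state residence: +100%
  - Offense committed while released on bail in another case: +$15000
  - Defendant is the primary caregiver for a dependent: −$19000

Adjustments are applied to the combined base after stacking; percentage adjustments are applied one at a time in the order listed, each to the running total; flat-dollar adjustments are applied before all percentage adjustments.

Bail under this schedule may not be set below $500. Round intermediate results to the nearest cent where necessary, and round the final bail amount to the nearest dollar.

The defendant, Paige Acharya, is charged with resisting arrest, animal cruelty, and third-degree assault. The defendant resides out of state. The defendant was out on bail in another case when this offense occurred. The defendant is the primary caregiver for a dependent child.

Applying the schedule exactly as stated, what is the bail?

Base amounts from the schedule: resisting arrest $4100; animal cruelty $40000; third-degree assault $9000.
Stacking rule: highest base plus $10500 per additional charge. Highest is animal cruelty at $40000; 2 additional charges → +$21000. Combined base = $61000.
Offense committed while released on bail in another case (+$15000 flat): $61000 + $15000 = $76000.
Defendant is the primary caregiver for a dependent (−$19000 flat): $76000 − $19000 = $57000.
Defendant has an out-of-state residence (+100%): $57000 × 2 = $114000.
$114000 is at or above the $500 minimum.

$114000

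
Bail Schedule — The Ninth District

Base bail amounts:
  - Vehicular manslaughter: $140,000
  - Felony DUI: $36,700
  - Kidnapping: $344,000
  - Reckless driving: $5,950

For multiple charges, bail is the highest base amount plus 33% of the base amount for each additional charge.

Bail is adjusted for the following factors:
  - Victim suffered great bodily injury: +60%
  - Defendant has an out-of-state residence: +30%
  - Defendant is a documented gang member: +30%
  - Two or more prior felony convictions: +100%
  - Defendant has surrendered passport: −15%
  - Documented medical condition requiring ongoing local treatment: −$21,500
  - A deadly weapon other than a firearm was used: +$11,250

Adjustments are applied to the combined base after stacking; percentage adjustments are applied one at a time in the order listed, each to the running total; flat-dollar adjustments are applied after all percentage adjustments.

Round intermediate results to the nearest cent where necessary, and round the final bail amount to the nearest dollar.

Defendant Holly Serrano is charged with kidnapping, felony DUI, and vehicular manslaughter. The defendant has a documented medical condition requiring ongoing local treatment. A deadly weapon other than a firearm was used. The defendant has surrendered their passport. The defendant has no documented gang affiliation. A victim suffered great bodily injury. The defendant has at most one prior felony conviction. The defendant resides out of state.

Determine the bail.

$701,036

Base amounts from the schedule: kidnapping $344,000; felony DUI $36,700; vehicular manslaughter $140,000.
Stacking rule: highest base plus 33% of each additional charge. Highest is kidnapping at $344,000. Additional: $36,700 × 33% = $12,111; $140,000 × 33% = $46,200. Combined base = $344,000 + $58,311 = $402,311.
Victim suffered great bodily injury (+60%): $402,311 × 1.6 = $643,697.60.
Defendant has an out-of-state residence (+30%): $643,697.60 × 1.3 = $836,806.88.
Defendant has surrendered passport (−15%): $836,806.88 × 0.85 = $711,285.85.
Documented medical condition requiring ongoing local treatment (−$21,500 flat): $711,285.85 − $21,500 = $689,785.85.
A deadly weapon other than a firearm was used (+$11,250 flat): $689,785.85 + $11,250 = $701,035.85.
Rounded to the nearest dollar: $701,036.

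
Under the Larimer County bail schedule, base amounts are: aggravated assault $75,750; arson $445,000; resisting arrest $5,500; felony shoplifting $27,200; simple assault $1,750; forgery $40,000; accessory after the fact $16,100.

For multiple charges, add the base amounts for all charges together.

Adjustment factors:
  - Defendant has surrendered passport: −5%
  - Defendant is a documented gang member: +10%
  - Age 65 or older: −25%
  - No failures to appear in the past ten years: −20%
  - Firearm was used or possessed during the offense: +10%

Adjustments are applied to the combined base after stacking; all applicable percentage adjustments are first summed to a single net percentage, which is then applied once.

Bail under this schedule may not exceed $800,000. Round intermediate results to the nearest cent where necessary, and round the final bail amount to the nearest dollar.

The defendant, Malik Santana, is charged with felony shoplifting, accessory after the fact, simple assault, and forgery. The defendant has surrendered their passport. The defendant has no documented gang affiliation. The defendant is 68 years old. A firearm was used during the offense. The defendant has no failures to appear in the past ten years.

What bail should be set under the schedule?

$51,030

Base amounts from the schedule: felony shoplifting $27,200; accessory after the fact $16,100; simple assault $1,750; forgery $40,000.
Stacking rule: sum of all bases. $27,200 + $16,100 + $1,750 + $40,000 = $85,050.
Net percentage adjustment: −5% −25% −20% +10% = −40%. $85,050 × 0.6 = $51,030.
$51,030 is within the $800,000 maximum.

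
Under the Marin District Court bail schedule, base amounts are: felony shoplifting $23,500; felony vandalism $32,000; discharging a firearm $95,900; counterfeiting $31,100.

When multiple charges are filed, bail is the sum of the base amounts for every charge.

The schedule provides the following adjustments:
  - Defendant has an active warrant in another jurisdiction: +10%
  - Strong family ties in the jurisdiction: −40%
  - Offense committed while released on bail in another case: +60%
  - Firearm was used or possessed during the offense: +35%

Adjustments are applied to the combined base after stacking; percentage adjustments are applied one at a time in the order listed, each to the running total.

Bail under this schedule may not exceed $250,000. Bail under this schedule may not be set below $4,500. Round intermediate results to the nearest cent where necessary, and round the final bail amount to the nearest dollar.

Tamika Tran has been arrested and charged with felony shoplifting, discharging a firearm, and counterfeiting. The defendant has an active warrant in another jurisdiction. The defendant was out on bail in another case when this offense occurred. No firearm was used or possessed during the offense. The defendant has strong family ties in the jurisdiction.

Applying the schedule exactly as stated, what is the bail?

$158,928

Base amounts from the schedule: felony shoplifting $23,500; discharging a firearm $95,900; counterfeiting $31,100.
Stacking rule: sum of all bases. $23,500 + $95,900 + $31,100 = $150,500.
Defendant has an active warrant in another jurisdiction (+10%): $150,500 × 1.1 = $165,550.
Strong family ties in the jurisdiction (−40%): $165,550 × 0.6 = $99,330.
Offense committed while released on bail in another case (+60%): $99,330 × 1.6 = $158,928.
$158,928 is within the $250,000 maximum.
$158,928 is at or above the $4,500 minimum.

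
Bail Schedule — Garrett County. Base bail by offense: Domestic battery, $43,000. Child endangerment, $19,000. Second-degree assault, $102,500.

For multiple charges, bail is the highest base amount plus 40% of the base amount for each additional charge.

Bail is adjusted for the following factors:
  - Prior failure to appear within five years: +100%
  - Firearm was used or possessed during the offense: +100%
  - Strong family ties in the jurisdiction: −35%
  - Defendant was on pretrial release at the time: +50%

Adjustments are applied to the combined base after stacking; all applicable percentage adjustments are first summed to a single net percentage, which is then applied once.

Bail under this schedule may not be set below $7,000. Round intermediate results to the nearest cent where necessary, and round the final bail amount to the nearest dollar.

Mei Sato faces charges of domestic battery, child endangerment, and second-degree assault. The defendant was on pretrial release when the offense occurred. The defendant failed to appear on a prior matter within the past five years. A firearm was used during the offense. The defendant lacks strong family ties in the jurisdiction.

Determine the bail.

$445,550

Base amounts from the schedule: domestic battery $43,000; child endangerment $19,000; second-degree assault $102,500.
Stacking rule: highest base plus 40% of each additional charge. Highest is second-degree assault at $102,500. Additional: $43,000 × 40% = $17,200; $19,000 × 40% = $7,600. Combined base = $102,500 + $24,800 = $127,300.
Net percentage adjustment: +100% +100% +50% = +250%. $127,300 × 3.5 = $445,550.
$445,550 is at or above the $7,000 minimum.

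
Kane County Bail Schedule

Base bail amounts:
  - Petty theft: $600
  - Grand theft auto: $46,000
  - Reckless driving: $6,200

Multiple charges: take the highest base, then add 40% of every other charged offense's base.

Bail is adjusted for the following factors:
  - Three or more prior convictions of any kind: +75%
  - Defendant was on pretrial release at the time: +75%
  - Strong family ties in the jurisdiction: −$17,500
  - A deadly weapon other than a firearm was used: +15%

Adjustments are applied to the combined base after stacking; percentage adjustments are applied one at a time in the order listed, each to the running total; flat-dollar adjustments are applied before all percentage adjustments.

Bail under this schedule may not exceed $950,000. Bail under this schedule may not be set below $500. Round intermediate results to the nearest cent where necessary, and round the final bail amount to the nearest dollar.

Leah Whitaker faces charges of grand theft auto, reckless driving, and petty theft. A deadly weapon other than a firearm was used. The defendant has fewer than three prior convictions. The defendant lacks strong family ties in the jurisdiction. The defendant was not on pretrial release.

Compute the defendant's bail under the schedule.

$56,028

Base amounts from the schedule: grand theft auto $46,000; reckless driving $6,200; petty theft $600.
Stacking rule: highest base plus 40% of each additional charge. Highest is grand theft auto at $46,000. Additional: $6,200 × 40% = $2,480; $600 × 40% = $240. Combined base = $46,000 + $2,720 = $48,720.
A deadly weapon other than a firearm was used (+15%): $48,720 × 1.15 = $56,028.
$56,028 is within the $950,000 maximum.
$56,028 is at or above the $500 minimum.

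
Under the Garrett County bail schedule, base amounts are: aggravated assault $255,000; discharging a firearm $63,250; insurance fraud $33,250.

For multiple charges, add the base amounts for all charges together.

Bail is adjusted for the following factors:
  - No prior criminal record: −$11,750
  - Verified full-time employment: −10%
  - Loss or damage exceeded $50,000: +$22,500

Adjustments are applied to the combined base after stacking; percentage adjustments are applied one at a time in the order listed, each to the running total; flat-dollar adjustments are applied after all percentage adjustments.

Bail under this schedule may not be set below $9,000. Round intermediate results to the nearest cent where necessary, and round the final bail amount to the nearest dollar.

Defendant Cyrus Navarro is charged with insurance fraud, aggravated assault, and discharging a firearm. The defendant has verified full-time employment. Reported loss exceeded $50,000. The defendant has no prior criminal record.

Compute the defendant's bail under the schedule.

$327,100

Base amounts from the schedule: insurance fraud $33,250; aggravated assault $255,000; discharging a firearm $63,250.
Stacking rule: sum of all bases. $33,250 + $255,000 + $63,250 = $351,500.
Verified full-time employment (−10%): $351,500 × 0.9 = $316,350.
No prior criminal record (−$11,750 flat): $316,350 − $11,750 = $304,600.
Loss or damage exceeded $50,000 (+$22,500 flat): $304,600 + $22,500 = $327,100.
$327,100 is at or above the $9,000 minimum.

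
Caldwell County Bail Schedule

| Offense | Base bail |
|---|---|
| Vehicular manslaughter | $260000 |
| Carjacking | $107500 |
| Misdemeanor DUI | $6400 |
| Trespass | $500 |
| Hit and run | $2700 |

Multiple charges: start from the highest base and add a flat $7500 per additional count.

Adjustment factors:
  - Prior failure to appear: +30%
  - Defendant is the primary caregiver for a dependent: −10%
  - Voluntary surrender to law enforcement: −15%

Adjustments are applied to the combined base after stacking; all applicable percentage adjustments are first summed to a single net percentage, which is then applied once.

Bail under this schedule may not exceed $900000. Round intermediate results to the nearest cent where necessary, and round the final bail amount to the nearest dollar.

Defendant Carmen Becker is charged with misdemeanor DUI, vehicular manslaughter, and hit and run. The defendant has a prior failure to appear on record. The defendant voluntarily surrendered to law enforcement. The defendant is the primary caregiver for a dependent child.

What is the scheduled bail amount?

Base amounts from the schedule: misdemeanor DUI $6400; vehicular manslaughter $260000; hit and run $2700.
Stacking rule: highest base plus $7500 per additional charge. Highest is vehicular manslaughter at $260000; 2 additional charges → +$15000. Combined base = $275000.
Net percentage adjustment: +30% −10% −15% = +5%. $275000 × 1.05 = $288750.
$288750 is within the $900000 maximum.

$288750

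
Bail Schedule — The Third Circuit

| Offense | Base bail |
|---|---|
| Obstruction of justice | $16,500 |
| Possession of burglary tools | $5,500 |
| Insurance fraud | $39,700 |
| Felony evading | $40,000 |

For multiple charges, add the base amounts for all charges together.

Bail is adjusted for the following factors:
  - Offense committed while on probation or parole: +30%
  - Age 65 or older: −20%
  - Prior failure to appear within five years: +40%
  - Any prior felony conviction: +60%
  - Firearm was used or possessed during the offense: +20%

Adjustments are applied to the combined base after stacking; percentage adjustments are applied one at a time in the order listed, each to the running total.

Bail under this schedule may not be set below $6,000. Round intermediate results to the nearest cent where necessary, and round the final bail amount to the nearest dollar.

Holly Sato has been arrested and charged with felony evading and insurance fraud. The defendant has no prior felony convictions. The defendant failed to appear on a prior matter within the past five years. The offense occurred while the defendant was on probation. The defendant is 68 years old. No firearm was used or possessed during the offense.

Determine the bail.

$116,043

Base amounts from the schedule: felony evading $40,000; insurance fraud $39,700.
Stacking rule: sum of all bases. $40,000 + $39,700 = $79,700.
Offense committed while on probation or parole (+30%): $79,700 × 1.3 = $103,610.
Age 65 or older (−20%): $103,610 × 0.8 = $82,888.
Prior failure to appear within five years (+40%): $82,888 × 1.4 = $116,043.20.
$116,043.20 is at or above the $6,000 minimum.
Rounded to the nearest dollar: $116,043.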